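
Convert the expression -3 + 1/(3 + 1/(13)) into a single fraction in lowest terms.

a_0 = -3: -3/1
a_1 = 3: -8/3
a_2 = 13: -107/40

-107/40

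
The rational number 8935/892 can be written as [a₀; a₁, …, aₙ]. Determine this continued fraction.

[10; 59, 2, 7]

8935 = 10·892 + 15, so a_0 = 10
892 = 59·15 + 7, so a_1 = 59
15 = 2·7 + 1, so a_2 = 2
7 = 7·1 + 0, so a_3 = 7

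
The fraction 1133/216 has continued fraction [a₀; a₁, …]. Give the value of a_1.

Apply division with remainder until the remainder is 0:
1133 = 5·216 + 53, so a_0 = 5
216 = 4·53 + 4, so a_1 = 4

4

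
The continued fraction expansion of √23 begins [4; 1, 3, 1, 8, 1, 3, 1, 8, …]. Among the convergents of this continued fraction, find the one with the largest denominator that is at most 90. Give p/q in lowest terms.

235/49

List convergents until the denominator exceeds the bound:
a_0 = 4: 4/1  (≤ bound)
a_1 = 1: 5/1  (≤ bound)
a_2 = 3: 19/4  (≤ bound)
a_3 = 1: 24/5  (≤ bound)
a_4 = 8: 211/44  (≤ bound)
a_5 = 1: 235/49  (≤ bound)
a_6 = 3: 916/191  (> 90, stop)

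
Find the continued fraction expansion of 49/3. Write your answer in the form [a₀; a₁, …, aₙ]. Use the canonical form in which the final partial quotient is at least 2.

Run the Euclidean algorithm, recording each quotient:
⌊49/3⌋ = 16, remainder 1
⌊3/1⌋ = 3, remainder 0

[16; 3]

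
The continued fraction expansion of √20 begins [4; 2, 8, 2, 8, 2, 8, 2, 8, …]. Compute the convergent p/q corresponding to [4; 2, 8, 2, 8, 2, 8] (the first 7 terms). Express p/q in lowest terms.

Start with 8.
2 + 1/(8/1) = 2 + 1/8 = 17/8
8 + 1/(17/8) = 8 + 8/17 = 144/17
2 + 1/(144/17) = 2 + 17/144 = 305/144
8 + 1/(305/144) = 8 + 144/305 = 2584/305
2 + 1/(2584/305) = 2 + 305/2584 = 5473/2584
4 + 1/(5473/2584) = 4 + 2584/5473 = 24476/5473

24476/5473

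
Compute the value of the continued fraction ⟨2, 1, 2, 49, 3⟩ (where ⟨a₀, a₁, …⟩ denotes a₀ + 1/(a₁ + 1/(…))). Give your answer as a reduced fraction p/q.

Start with 3.
49 + 1/(3/1) = 49 + 1/3 = 148/3
2 + 1/(148/3) = 2 + 3/148 = 299/148
1 + 1/(299/148) = 1 + 148/299 = 447/299
2 + 1/(447/299) = 2 + 299/447 = 1193/447

1193/447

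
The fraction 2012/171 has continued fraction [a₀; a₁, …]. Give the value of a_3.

2012 ÷ 171 → quotient 11, remainder 131
171 ÷ 131 → quotient 1, remainder 40
131 ÷ 40 → quotient 3, remainder 11
40 ÷ 11 → quotient 3, remainder 7

3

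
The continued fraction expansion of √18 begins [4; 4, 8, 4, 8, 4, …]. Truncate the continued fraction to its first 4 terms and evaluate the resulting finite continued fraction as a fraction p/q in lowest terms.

Collapse the nested fraction from the inside out:
Start with 4.
8 + 1/(4/1) = 8 + 1/4 = 33/4
4 + 1/(33/4) = 4 + 4/33 = 136/33
4 + 1/(136/33) = 4 + 33/136 = 577/136

577/136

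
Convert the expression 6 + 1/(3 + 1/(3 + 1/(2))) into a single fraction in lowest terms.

a_0 = 6: 6/1
a_1 = 3: 19/3
a_2 = 3: 63/10
a_3 = 2: 145/23

145/23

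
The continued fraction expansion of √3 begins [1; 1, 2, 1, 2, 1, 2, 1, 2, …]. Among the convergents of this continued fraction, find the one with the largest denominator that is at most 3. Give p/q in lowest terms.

5/3

a_0 = 1: 1/1  (≤ bound)
a_1 = 1: 2/1  (≤ bound)
a_2 = 2: 5/3  (≤ bound)
a_3 = 1: 7/4  (> 3, stop)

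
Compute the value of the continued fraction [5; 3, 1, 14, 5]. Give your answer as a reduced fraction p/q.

1571/299

Start with 5.
14 + 1/(5/1) = 14 + 1/5 = 71/5
1 + 1/(71/5) = 1 + 5/71 = 76/71
3 + 1/(76/71) = 3 + 71/76 = 299/76
5 + 1/(299/76) = 5 + 76/299 = 1571/299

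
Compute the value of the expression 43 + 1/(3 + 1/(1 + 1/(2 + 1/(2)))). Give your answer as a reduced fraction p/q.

1125/26

Start with 2.
2 + 1/(2/1) = 2 + 1/2 = 5/2
1 + 1/(5/2) = 1 + 2/5 = 7/5
3 + 1/(7/5) = 3 + 5/7 = 26/7
43 + 1/(26/7) = 43 + 7/26 = 1125/26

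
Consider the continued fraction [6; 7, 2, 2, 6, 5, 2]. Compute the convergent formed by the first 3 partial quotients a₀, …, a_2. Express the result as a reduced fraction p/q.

a_0 = 6: 6/1
a_1 = 7: 43/7
a_2 = 2: 92/15

92/15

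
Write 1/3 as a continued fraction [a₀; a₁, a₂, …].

Apply division with remainder until the remainder is 0:
1 = 0·3 + 1, so a_0 = 0
3 = 3·1 + 0, so a_1 = 3

[0; 3]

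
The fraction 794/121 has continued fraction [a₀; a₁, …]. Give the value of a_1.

1

794 = 6·121 + 68, so a_0 = 6
121 = 1·68 + 53, so a_1 = 1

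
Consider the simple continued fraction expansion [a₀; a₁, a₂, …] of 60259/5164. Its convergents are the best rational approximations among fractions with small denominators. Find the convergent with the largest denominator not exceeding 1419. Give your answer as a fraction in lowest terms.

List convergents until the denominator exceeds the bound:
a_0 = 11: 11/1  (≤ bound)
a_1 = 1: 12/1  (≤ bound)
a_2 = 2: 35/3  (≤ bound)
a_3 = 46: 1622/139  (≤ bound)
a_4 = 5: 8145/698  (≤ bound)
a_5 = 3: 26057/2233  (> 1419, stop)

8145/698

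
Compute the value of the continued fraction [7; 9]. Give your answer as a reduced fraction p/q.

Use the convergent recurrence hₖ = aₖ·hₖ₋₁ + hₖ₋₂ (and likewise for the denominators kₖ):
a_0 = 7: 7/1
a_1 = 9: 64/9

64/9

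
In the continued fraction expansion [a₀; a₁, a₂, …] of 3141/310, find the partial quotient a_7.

3141 ÷ 310 → quotient 10, remainder 41
310 ÷ 41 → quotient 7, remainder 23
41 ÷ 23 → quotient 1, remainder 18
23 ÷ 18 → quotient 1, remainder 5
18 ÷ 5 → quotient 3, remainder 3
5 ÷ 3 → quotient 1, remainder 2
3 ÷ 2 → quotient 1, remainder 1
2 ÷ 1 → quotient 2, remainder 0

2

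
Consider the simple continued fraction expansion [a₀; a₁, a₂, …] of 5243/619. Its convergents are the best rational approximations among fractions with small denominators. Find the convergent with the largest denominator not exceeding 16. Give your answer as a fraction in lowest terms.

List convergents until the denominator exceeds the bound:
a_0 = 8: 8/1  (≤ bound)
a_1 = 2: 17/2  (≤ bound)
a_2 = 7: 127/15  (≤ bound)
a_3 = 1: 144/17  (> 16, stop)

127/15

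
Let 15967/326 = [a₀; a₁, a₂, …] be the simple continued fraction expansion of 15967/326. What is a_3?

1

Apply division with remainder until the remainder is 0:
⌊15967/326⌋ = 48, remainder 319
⌊326/319⌋ = 1, remainder 7
⌊319/7⌋ = 45, remainder 4
⌊7/4⌋ = 1, remainder 3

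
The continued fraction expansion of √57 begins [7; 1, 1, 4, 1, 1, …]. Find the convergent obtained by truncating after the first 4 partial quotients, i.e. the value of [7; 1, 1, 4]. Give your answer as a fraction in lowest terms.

68/9

a_0 = 7: 7/1
a_1 = 1: 8/1
a_2 = 1: 15/2
a_3 = 4: 68/9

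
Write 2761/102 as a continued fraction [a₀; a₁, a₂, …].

[27; 14, 1, 1, 3]

2761 = 27·102 + 7, so a_0 = 27
102 = 14·7 + 4, so a_1 = 14
7 = 1·4 + 3, so a_2 = 1
4 = 1·3 + 1, so a_3 = 1
3 = 3·1 + 0, so a_4 = 3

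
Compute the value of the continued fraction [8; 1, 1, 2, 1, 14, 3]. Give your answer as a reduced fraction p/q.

Compute successive convergents:
a_0 = 8: 8/1
a_1 = 1: 9/1
a_2 = 1: 17/2
a_3 = 2: 43/5
a_4 = 1: 60/7
a_5 = 14: 883/103
a_6 = 3: 2709/316

2709/316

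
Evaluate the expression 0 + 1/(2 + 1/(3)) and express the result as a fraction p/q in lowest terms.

a_0 = 0: 0/1
a_1 = 2: 1/2
a_2 = 3: 3/7

3/7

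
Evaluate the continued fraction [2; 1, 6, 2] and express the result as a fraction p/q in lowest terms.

Compute successive convergents:
a_0 = 2: 2/1
a_1 = 1: 3/1
a_2 = 6: 20/7
a_3 = 2: 43/15

43/15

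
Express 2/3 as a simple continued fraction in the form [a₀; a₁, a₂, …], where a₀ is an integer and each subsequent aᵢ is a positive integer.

Repeatedly divide and take the remainder:
2 = 0·3 + 2, so a_0 = 0
3 = 1·2 + 1, so a_1 = 1
2 = 2·1 + 0, so a_2 = 2

[0; 1, 2]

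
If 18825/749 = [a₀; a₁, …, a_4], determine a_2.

18825 ÷ 749 → quotient 25, remainder 100
749 ÷ 100 → quotient 7, remainder 49
100 ÷ 49 → quotient 2, remainder 2

2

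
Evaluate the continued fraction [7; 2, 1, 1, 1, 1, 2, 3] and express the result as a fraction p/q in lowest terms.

849/115

Build up convergents one term at a time:
a_0 = 7: 7/1
a_1 = 2: 15/2
a_2 = 1: 22/3
a_3 = 1: 37/5
a_4 = 1: 59/8
a_5 = 1: 96/13
a_6 = 2: 251/34
a_7 = 3: 849/115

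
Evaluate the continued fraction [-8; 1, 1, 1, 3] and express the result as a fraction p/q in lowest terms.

-81/11

Work from the innermost term outward:
Start with 3.
1 + 1/(3/1) = 1 + 1/3 = 4/3
1 + 1/(4/3) = 1 + 3/4 = 7/4
1 + 1/(7/4) = 1 + 4/7 = 11/7
-8 + 1/(11/7) = -8 + 7/11 = -81/11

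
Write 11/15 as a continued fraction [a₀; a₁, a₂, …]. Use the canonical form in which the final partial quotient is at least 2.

Run the Euclidean algorithm, recording each quotient:
11 = 0·15 + 11, so a_0 = 0
15 = 1·11 + 4, so a_1 = 1
11 = 2·4 + 3, so a_2 = 2
4 = 1·3 + 1, so a_3 = 1
3 = 3·1 + 0, so a_4 = 3

[0; 1, 2, 1, 3]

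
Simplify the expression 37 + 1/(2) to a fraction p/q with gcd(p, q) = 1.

Compute successive convergents:
a_0 = 37: 37/1
a_1 = 2: 75/2

75/2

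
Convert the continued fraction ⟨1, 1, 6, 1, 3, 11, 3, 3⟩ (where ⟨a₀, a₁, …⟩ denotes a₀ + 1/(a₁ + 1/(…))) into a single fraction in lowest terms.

Build up convergents one term at a time:
a_0 = 1: 1/1
a_1 = 1: 2/1
a_2 = 6: 13/7
a_3 = 1: 15/8
a_4 = 3: 58/31
a_5 = 11: 653/349
a_6 = 3: 2017/1078
a_7 = 3: 6704/3583

6704/3583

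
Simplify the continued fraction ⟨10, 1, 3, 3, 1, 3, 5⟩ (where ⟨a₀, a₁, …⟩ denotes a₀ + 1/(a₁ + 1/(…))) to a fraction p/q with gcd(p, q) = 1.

3628/337

Start with 5.
3 + 1/(5/1) = 3 + 1/5 = 16/5
1 + 1/(16/5) = 1 + 5/16 = 21/16
3 + 1/(21/16) = 3 + 16/21 = 79/21
3 + 1/(79/21) = 3 + 21/79 = 258/79
1 + 1/(258/79) = 1 + 79/258 = 337/258
10 + 1/(337/258) = 10 + 258/337 = 3628/337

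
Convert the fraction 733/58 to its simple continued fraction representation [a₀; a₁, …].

[12; 1, 1, 1, 3, 5]

Repeatedly divide and take the remainder:
⌊733/58⌋ = 12, remainder 37
⌊58/37⌋ = 1, remainder 21
⌊37/21⌋ = 1, remainder 16
⌊21/16⌋ = 1, remainder 5
⌊16/5⌋ = 3, remainder 1
⌊5/1⌋ = 5, remainder 0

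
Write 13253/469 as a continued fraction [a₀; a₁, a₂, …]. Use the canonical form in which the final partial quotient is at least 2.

13253 ÷ 469 → quotient 28, remainder 121
469 ÷ 121 → quotient 3, remainder 106
121 ÷ 106 → quotient 1, remainder 15
106 ÷ 15 → quotient 7, remainder 1
15 ÷ 1 → quotient 15, remainder 0

[28; 3, 1, 7, 15]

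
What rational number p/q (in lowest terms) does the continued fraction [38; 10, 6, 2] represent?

5029/132

Start with 2.
6 + 1/(2/1) = 6 + 1/2 = 13/2
10 + 1/(13/2) = 10 + 2/13 = 132/13
38 + 1/(132/13) = 38 + 13/132 = 5029/132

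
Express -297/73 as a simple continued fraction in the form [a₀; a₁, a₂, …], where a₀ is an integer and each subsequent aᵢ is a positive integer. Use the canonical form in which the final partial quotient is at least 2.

[-5; 1, 13, 1, 1, 2]

⌊-297/73⌋ = -5, remainder 68
⌊73/68⌋ = 1, remainder 5
⌊68/5⌋ = 13, remainder 3
⌊5/3⌋ = 1, remainder 2
⌊3/2⌋ = 1, remainder 1
⌊2/1⌋ = 2, remainder 0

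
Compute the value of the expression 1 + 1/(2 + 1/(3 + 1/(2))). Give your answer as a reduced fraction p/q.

Compute successive convergents:
a_0 = 1: 1/1
a_1 = 2: 3/2
a_2 = 3: 10/7
a_3 = 2: 23/16

23/16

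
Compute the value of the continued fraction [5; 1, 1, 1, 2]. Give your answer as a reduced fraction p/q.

45/8

a_0 = 5: 5/1
a_1 = 1: 6/1
a_2 = 1: 11/2
a_3 = 1: 17/3
a_4 = 2: 45/8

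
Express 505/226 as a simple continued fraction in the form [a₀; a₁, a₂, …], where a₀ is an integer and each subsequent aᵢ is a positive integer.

[2; 4, 3, 1, 3, 1, 2]

Run the Euclidean algorithm, recording each quotient:
505 = 2·226 + 53, so a_0 = 2
226 = 4·53 + 14, so a_1 = 4
53 = 3·14 + 11, so a_2 = 3
14 = 1·11 + 3, so a_3 = 1
11 = 3·3 + 2, so a_4 = 3
3 = 1·2 + 1, so a_5 = 1
2 = 2·1 + 0, so a_6 = 2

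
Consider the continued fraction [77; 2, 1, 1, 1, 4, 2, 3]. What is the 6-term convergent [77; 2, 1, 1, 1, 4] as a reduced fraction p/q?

2863/37

a_0 = 77: 77/1
a_1 = 2: 155/2
a_2 = 1: 232/3
a_3 = 1: 387/5
a_4 = 1: 619/8
a_5 = 4: 2863/37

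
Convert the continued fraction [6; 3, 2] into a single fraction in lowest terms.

Use the convergent recurrence hₖ = aₖ·hₖ₋₁ + hₖ₋₂ (and likewise for the denominators kₖ):
a_0 = 6: 6/1
a_1 = 3: 19/3
a_2 = 2: 44/7

44/7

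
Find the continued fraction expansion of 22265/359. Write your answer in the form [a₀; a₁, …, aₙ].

Run the Euclidean algorithm, recording each quotient:
⌊22265/359⌋ = 62, remainder 7
⌊359/7⌋ = 51, remainder 2
⌊7/2⌋ = 3, remainder 1
⌊2/1⌋ = 2, remainder 0

[62; 51, 3, 2]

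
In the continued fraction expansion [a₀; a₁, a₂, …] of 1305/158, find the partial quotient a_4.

Apply division with remainder until the remainder is 0:
1305 = 8·158 + 41, so a_0 = 8
158 = 3·41 + 35, so a_1 = 3
41 = 1·35 + 6, so a_2 = 1
35 = 5·6 + 5, so a_3 = 5
6 = 1·5 + 1, so a_4 = 1

1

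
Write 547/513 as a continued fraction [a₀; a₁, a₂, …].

[1; 15, 11, 3]

Apply division with remainder until the remainder is 0:
547 ÷ 513 → quotient 1, remainder 34
513 ÷ 34 → quotient 15, remainder 3
34 ÷ 3 → quotient 11, remainder 1
3 ÷ 1 → quotient 3, remainder 0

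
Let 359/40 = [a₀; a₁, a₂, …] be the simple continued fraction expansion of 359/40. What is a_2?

39

359 ÷ 40 → quotient 8, remainder 39
40 ÷ 39 → quotient 1, remainder 1
39 ÷ 1 → quotient 39, remainder 0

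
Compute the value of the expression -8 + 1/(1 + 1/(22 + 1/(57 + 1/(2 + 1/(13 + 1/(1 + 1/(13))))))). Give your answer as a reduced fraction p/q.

-3764954/534533

a_0 = -8: -8/1
a_1 = 1: -7/1
a_2 = 22: -162/23
a_3 = 57: -9241/1312
a_4 = 2: -18644/2647
a_5 = 13: -251613/35723
a_6 = 1: -270257/38370
a_7 = 13: -3764954/534533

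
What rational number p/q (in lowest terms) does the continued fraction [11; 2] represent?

a_0 = 11: 11/1
a_1 = 2: 23/2

23/2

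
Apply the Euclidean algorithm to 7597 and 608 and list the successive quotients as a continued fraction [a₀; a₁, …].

[12; 2, 50, 6]

Apply division with remainder until the remainder is 0:
⌊7597/608⌋ = 12, remainder 301
⌊608/301⌋ = 2, remainder 6
⌊301/6⌋ = 50, remainder 1
⌊6/1⌋ = 6, remainder 0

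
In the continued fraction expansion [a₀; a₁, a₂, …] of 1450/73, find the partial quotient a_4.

⌊1450/73⌋ = 19, remainder 63
⌊73/63⌋ = 1, remainder 10
⌊63/10⌋ = 6, remainder 3
⌊10/3⌋ = 3, remainder 1
⌊3/1⌋ = 3, remainder 0

3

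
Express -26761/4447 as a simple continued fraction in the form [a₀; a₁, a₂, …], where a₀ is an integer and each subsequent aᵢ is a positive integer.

Run the Euclidean algorithm, recording each quotient:
-26761 ÷ 4447 → quotient -7, remainder 4368
4447 ÷ 4368 → quotient 1, remainder 79
4368 ÷ 79 → quotient 55, remainder 23
79 ÷ 23 → quotient 3, remainder 10
23 ÷ 10 → quotient 2, remainder 3
10 ÷ 3 → quotient 3, remainder 1
3 ÷ 1 → quotient 3, remainder 0

[-7; 1, 55, 3, 2, 3, 3]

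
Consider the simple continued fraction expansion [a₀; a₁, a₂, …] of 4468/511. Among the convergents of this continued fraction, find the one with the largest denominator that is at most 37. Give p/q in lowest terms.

List convergents until the denominator exceeds the bound:
a_0 = 8: 8/1  (≤ bound)
a_1 = 1: 9/1  (≤ bound)
a_2 = 2: 26/3  (≤ bound)
a_3 = 1: 35/4  (≤ bound)
a_4 = 9: 341/39  (> 37, stop)

35/4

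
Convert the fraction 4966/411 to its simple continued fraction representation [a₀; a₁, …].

[12; 12, 11, 3]

⌊4966/411⌋ = 12, remainder 34
⌊411/34⌋ = 12, remainder 3
⌊34/3⌋ = 11, remainder 1
⌊3/1⌋ = 3, remainder 0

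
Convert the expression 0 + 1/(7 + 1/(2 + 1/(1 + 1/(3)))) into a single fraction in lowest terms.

11/81

Work from the innermost term outward:
Start with 3.
1 + 1/(3/1) = 1 + 1/3 = 4/3
2 + 1/(4/3) = 2 + 3/4 = 11/4
7 + 1/(11/4) = 7 + 4/11 = 81/11
0 + 1/(81/11) = 0 + 11/81 = 11/81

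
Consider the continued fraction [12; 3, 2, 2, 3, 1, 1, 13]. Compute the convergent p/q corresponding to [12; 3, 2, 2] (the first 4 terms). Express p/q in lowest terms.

209/17

Work from the innermost term outward:
Start with 2.
2 + 1/(2/1) = 2 + 1/2 = 5/2
3 + 1/(5/2) = 3 + 2/5 = 17/5
12 + 1/(17/5) = 12 + 5/17 = 209/17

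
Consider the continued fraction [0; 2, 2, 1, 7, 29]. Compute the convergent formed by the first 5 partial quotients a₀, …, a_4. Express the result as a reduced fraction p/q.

23/54

a_0 = 0: 0/1
a_1 = 2: 1/2
a_2 = 2: 2/5
a_3 = 1: 3/7
a_4 = 7: 23/54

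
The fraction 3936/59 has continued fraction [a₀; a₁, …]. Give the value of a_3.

2

⌊3936/59⌋ = 66, remainder 42
⌊59/42⌋ = 1, remainder 17
⌊42/17⌋ = 2, remainder 8
⌊17/8⌋ = 2, remainder 1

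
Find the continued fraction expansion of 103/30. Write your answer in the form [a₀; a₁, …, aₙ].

⌊103/30⌋ = 3, remainder 13
⌊30/13⌋ = 2, remainder 4
⌊13/4⌋ = 3, remainder 1
⌊4/1⌋ = 4, remainder 0

[3; 2, 3, 4]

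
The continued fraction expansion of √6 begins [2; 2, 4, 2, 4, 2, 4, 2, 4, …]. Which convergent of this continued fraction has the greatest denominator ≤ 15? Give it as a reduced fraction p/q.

22/9

List convergents until the denominator exceeds the bound:
a_0 = 2: 2/1  (≤ bound)
a_1 = 2: 5/2  (≤ bound)
a_2 = 4: 22/9  (≤ bound)
a_3 = 2: 49/20  (> 15, stop)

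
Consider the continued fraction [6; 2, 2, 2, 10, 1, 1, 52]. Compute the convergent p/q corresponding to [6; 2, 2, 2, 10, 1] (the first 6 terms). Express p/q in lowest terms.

Start with 1.
10 + 1/(1/1) = 10 + 1/1 = 11/1
2 + 1/(11/1) = 2 + 1/11 = 23/11
2 + 1/(23/11) = 2 + 11/23 = 57/23
2 + 1/(57/23) = 2 + 23/57 = 137/57
6 + 1/(137/57) = 6 + 57/137 = 879/137

879/137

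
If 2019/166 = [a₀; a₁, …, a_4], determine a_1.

6

⌊2019/166⌋ = 12, remainder 27
⌊166/27⌋ = 6, remainder 4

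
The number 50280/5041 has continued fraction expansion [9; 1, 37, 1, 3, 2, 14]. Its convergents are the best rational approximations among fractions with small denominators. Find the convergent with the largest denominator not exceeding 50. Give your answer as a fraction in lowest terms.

List convergents until the denominator exceeds the bound:
a_0 = 9: 9/1  (≤ bound)
a_1 = 1: 10/1  (≤ bound)
a_2 = 37: 379/38  (≤ bound)
a_3 = 1: 389/39  (≤ bound)
a_4 = 3: 1546/155  (> 50, stop)

389/39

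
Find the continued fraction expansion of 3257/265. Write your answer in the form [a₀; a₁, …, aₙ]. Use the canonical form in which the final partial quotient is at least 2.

3257 ÷ 265 → quotient 12, remainder 77
265 ÷ 77 → quotient 3, remainder 34
77 ÷ 34 → quotient 2, remainder 9
34 ÷ 9 → quotient 3, remainder 7
9 ÷ 7 → quotient 1, remainder 2
7 ÷ 2 → quotient 3, remainder 1
2 ÷ 1 → quotient 2, remainder 0

[12; 3, 2, 3, 1, 3, 2]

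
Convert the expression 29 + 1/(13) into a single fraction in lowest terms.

378/13

a_0 = 29: 29/1
a_1 = 13: 378/13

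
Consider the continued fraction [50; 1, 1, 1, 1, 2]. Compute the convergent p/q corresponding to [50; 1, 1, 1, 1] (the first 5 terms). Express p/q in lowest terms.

a_0 = 50: 50/1
a_1 = 1: 51/1
a_2 = 1: 101/2
a_3 = 1: 152/3
a_4 = 1: 253/5

253/5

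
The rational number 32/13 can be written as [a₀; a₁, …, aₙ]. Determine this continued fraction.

[2; 2, 6]

Apply division with remainder until the remainder is 0:
32 ÷ 13 → quotient 2, remainder 6
13 ÷ 6 → quotient 2, remainder 1
6 ÷ 1 → quotient 6, remainder 0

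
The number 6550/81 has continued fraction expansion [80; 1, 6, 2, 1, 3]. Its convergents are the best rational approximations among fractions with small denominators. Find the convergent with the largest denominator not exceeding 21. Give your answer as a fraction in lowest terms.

a_0 = 80: 80/1  (≤ bound)
a_1 = 1: 81/1  (≤ bound)
a_2 = 6: 566/7  (≤ bound)
a_3 = 2: 1213/15  (≤ bound)
a_4 = 1: 1779/22  (> 21, stop)

1213/15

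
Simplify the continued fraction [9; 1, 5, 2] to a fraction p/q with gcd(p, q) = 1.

Start with 2.
5 + 1/(2/1) = 5 + 1/2 = 11/2
1 + 1/(11/2) = 1 + 2/11 = 13/11
9 + 1/(13/11) = 9 + 11/13 = 128/13

128/13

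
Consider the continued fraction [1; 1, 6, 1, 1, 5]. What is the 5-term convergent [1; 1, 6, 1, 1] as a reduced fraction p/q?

Compute successive convergents:
a_0 = 1: 1/1
a_1 = 1: 2/1
a_2 = 6: 13/7
a_3 = 1: 15/8
a_4 = 1: 28/15

28/15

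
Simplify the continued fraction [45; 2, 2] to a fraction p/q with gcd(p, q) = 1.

Work from the innermost term outward:
Start with 2.
2 + 1/(2/1) = 2 + 1/2 = 5/2
45 + 1/(5/2) = 45 + 2/5 = 227/5

227/5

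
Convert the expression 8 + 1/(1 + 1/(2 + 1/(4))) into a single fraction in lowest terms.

113/13

Compute successive convergents:
a_0 = 8: 8/1
a_1 = 1: 9/1
a_2 = 2: 26/3
a_3 = 4: 113/13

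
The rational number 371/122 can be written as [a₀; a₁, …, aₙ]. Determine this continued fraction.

371 ÷ 122 → quotient 3, remainder 5
122 ÷ 5 → quotient 24, remainder 2
5 ÷ 2 → quotient 2, remainder 1
2 ÷ 1 → quotient 2, remainder 0

[3; 24, 2, 2]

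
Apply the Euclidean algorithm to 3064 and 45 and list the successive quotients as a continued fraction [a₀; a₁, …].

[68; 11, 4]

Repeatedly divide and take the remainder:
⌊3064/45⌋ = 68, remainder 4
⌊45/4⌋ = 11, remainder 1
⌊4/1⌋ = 4, remainder 0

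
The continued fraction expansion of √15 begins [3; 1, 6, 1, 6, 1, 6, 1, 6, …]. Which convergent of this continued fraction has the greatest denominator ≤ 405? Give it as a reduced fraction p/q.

a_0 = 3: 3/1  (≤ bound)
a_1 = 1: 4/1  (≤ bound)
a_2 = 6: 27/7  (≤ bound)
a_3 = 1: 31/8  (≤ bound)
a_4 = 6: 213/55  (≤ bound)
a_5 = 1: 244/63  (≤ bound)
a_6 = 6: 1677/433  (> 405, stop)

244/63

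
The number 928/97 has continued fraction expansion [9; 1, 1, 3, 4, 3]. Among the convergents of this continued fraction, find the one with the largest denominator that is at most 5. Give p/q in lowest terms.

List convergents until the denominator exceeds the bound:
a_0 = 9: 9/1  (≤ bound)
a_1 = 1: 10/1  (≤ bound)
a_2 = 1: 19/2  (≤ bound)
a_3 = 3: 67/7  (> 5, stop)

19/2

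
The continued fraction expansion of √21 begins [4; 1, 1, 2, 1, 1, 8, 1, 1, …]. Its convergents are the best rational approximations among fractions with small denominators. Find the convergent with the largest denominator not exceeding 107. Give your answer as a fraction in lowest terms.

472/103

List convergents until the denominator exceeds the bound:
a_0 = 4: 4/1  (≤ bound)
a_1 = 1: 5/1  (≤ bound)
a_2 = 1: 9/2  (≤ bound)
a_3 = 2: 23/5  (≤ bound)
a_4 = 1: 32/7  (≤ bound)
a_5 = 1: 55/12  (≤ bound)
a_6 = 8: 472/103  (≤ bound)
a_7 = 1: 527/115  (> 107, stop)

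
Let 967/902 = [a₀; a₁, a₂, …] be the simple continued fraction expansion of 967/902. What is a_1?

Repeatedly divide and take the remainder:
967 = 1·902 + 65, so a_0 = 1
902 = 13·65 + 57, so a_1 = 13

13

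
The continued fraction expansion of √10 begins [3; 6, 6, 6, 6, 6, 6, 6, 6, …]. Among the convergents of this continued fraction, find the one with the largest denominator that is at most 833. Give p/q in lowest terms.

a_0 = 3: 3/1  (≤ bound)
a_1 = 6: 19/6  (≤ bound)
a_2 = 6: 117/37  (≤ bound)
a_3 = 6: 721/228  (≤ bound)
a_4 = 6: 4443/1405  (> 833, stop)

721/228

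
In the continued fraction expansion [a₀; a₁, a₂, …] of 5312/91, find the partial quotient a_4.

Repeatedly divide and take the remainder:
⌊5312/91⌋ = 58, remainder 34
⌊91/34⌋ = 2, remainder 23
⌊34/23⌋ = 1, remainder 11
⌊23/11⌋ = 2, remainder 1
⌊11/1⌋ = 11, remainder 0

11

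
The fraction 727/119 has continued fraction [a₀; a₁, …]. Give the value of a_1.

9

727 ÷ 119 → quotient 6, remainder 13
119 ÷ 13 → quotient 9, remainder 2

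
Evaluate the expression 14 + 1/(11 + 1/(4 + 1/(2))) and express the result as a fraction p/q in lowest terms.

1423/101

Starting at the tail and folding back:
Start with 2.
4 + 1/(2/1) = 4 + 1/2 = 9/2
11 + 1/(9/2) = 11 + 2/9 = 101/9
14 + 1/(101/9) = 14 + 9/101 = 1423/101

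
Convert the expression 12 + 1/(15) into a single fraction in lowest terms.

181/15

Compute successive convergents:
a_0 = 12: 12/1
a_1 = 15: 181/15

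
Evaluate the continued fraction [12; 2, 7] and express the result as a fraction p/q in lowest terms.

a_0 = 12: 12/1
a_1 = 2: 25/2
a_2 = 7: 187/15

187/15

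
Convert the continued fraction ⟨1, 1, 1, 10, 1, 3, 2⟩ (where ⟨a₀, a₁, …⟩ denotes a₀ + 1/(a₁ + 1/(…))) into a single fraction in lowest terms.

309/203

a_0 = 1: 1/1
a_1 = 1: 2/1
a_2 = 1: 3/2
a_3 = 10: 32/21
a_4 = 1: 35/23
a_5 = 3: 137/90
a_6 = 2: 309/203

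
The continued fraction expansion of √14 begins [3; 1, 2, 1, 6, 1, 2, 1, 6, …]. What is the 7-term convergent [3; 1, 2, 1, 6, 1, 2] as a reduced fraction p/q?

Start with 2.
1 + 1/(2/1) = 1 + 1/2 = 3/2
6 + 1/(3/2) = 6 + 2/3 = 20/3
1 + 1/(20/3) = 1 + 3/20 = 23/20
2 + 1/(23/20) = 2 + 20/23 = 66/23
1 + 1/(66/23) = 1 + 23/66 = 89/66
3 + 1/(89/66) = 3 + 66/89 = 333/89

333/89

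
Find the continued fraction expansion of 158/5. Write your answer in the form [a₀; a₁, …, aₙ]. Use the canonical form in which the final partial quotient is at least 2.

[31; 1, 1, 2]

158 ÷ 5 → quotient 31, remainder 3
5 ÷ 3 → quotient 1, remainder 2
3 ÷ 2 → quotient 1, remainder 1
2 ÷ 1 → quotient 2, remainder 0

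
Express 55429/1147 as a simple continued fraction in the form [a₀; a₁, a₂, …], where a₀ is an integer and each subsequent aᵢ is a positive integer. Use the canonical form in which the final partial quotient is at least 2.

⌊55429/1147⌋ = 48, remainder 373
⌊1147/373⌋ = 3, remainder 28
⌊373/28⌋ = 13, remainder 9
⌊28/9⌋ = 3, remainder 1
⌊9/1⌋ = 9, remainder 0

[48; 3, 13, 3, 9]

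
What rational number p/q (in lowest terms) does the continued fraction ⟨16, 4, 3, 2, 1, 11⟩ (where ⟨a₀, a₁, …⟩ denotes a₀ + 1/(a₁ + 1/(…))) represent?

Start with 11.
1 + 1/(11/1) = 1 + 1/11 = 12/11
2 + 1/(12/11) = 2 + 11/12 = 35/12
3 + 1/(35/12) = 3 + 12/35 = 117/35
4 + 1/(117/35) = 4 + 35/117 = 503/117
16 + 1/(503/117) = 16 + 117/503 = 8165/503

8165/503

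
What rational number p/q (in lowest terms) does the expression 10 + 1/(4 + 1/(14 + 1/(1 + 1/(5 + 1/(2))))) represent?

Compute successive convergents:
a_0 = 10: 10/1
a_1 = 4: 41/4
a_2 = 14: 584/57
a_3 = 1: 625/61
a_4 = 5: 3709/362
a_5 = 2: 8043/785

8043/785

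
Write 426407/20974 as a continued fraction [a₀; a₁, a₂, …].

[20; 3, 35, 1, 8, 5, 4]

426407 = 20·20974 + 6927, so a_0 = 20
20974 = 3·6927 + 193, so a_1 = 3
6927 = 35·193 + 172, so a_2 = 35
193 = 1·172 + 21, so a_3 = 1
172 = 8·21 + 4, so a_4 = 8
21 = 5·4 + 1, so a_5 = 5
4 = 4·1 + 0, so a_6 = 4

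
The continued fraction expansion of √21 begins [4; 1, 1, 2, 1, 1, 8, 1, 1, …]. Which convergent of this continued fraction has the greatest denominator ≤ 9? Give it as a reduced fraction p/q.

List convergents until the denominator exceeds the bound:
a_0 = 4: 4/1  (≤ bound)
a_1 = 1: 5/1  (≤ bound)
a_2 = 1: 9/2  (≤ bound)
a_3 = 2: 23/5  (≤ bound)
a_4 = 1: 32/7  (≤ bound)
a_5 = 1: 55/12  (> 9, stop)

32/7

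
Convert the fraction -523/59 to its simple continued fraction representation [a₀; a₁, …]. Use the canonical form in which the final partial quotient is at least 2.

[-9; 7, 2, 1, 2]

⌊-523/59⌋ = -9, remainder 8
⌊59/8⌋ = 7, remainder 3
⌊8/3⌋ = 2, remainder 2
⌊3/2⌋ = 1, remainder 1
⌊2/1⌋ = 2, remainder 0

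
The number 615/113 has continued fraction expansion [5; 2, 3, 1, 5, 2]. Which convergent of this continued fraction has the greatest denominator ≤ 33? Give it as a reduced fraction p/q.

49/9

a_0 = 5: 5/1  (≤ bound)
a_1 = 2: 11/2  (≤ bound)
a_2 = 3: 38/7  (≤ bound)
a_3 = 1: 49/9  (≤ bound)
a_4 = 5: 283/52  (> 33, stop)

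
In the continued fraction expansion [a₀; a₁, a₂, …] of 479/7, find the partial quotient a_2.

⌊479/7⌋ = 68, remainder 3
⌊7/3⌋ = 2, remainder 1
⌊3/1⌋ = 3, remainder 0

3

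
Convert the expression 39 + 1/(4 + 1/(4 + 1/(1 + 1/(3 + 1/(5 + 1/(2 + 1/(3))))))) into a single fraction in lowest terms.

125050/3187

Use the convergent recurrence hₖ = aₖ·hₖ₋₁ + hₖ₋₂ (and likewise for the denominators kₖ):
a_0 = 39: 39/1
a_1 = 4: 157/4
a_2 = 4: 667/17
a_3 = 1: 824/21
a_4 = 3: 3139/80
a_5 = 5: 16519/421
a_6 = 2: 36177/922
a_7 = 3: 125050/3187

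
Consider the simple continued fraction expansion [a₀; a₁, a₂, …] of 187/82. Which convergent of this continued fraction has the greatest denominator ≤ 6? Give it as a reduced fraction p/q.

a_0 = 2: 2/1  (≤ bound)
a_1 = 3: 7/3  (≤ bound)
a_2 = 1: 9/4  (≤ bound)
a_3 = 1: 16/7  (> 6, stop)

9/4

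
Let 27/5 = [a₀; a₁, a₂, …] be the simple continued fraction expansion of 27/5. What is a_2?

2

Apply division with remainder until the remainder is 0:
27 = 5·5 + 2, so a_0 = 5
5 = 2·2 + 1, so a_1 = 2
2 = 2·1 + 0, so a_2 = 2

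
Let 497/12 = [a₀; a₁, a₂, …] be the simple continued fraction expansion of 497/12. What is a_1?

2

497 = 41·12 + 5, so a_0 = 41
12 = 2·5 + 2, so a_1 = 2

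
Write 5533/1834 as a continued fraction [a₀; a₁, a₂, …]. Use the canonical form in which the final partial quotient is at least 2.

[3; 59, 6, 5]

⌊5533/1834⌋ = 3, remainder 31
⌊1834/31⌋ = 59, remainder 5
⌊31/5⌋ = 6, remainder 1
⌊5/1⌋ = 5, remainder 0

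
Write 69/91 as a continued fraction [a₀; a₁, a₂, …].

Run the Euclidean algorithm, recording each quotient:
69 ÷ 91 → quotient 0, remainder 69
91 ÷ 69 → quotient 1, remainder 22
69 ÷ 22 → quotient 3, remainder 3
22 ÷ 3 → quotient 7, remainder 1
3 ÷ 1 → quotient 3, remainder 0

[0; 1, 3, 7, 3]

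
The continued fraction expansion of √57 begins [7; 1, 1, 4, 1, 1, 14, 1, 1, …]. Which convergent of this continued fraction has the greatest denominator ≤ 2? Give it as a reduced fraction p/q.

15/2

a_0 = 7: 7/1  (≤ bound)
a_1 = 1: 8/1  (≤ bound)
a_2 = 1: 15/2  (≤ bound)
a_3 = 4: 68/9  (> 2, stop)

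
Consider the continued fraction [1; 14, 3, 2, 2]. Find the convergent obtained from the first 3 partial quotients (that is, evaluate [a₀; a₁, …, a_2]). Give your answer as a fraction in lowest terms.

46/43

a_0 = 1: 1/1
a_1 = 14: 15/14
a_2 = 3: 46/43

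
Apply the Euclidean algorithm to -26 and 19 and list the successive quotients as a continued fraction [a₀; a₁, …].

[-2; 1, 1, 1, 2, 2]

-26 = -2·19 + 12, so a_0 = -2
19 = 1·12 + 7, so a_1 = 1
12 = 1·7 + 5, so a_2 = 1
7 = 1·5 + 2, so a_3 = 1
5 = 2·2 + 1, so a_4 = 2
2 = 2·1 + 0, so a_5 = 2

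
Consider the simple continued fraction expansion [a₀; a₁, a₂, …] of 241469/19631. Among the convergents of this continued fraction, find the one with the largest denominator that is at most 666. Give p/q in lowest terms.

3112/253

a_0 = 12: 12/1  (≤ bound)
a_1 = 3: 37/3  (≤ bound)
a_2 = 3: 123/10  (≤ bound)
a_3 = 25: 3112/253  (≤ bound)
a_4 = 5: 15683/1275  (> 666, stop)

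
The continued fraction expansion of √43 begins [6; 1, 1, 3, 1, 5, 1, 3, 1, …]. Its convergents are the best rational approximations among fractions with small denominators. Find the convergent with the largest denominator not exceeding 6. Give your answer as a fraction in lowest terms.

13/2

List convergents until the denominator exceeds the bound:
a_0 = 6: 6/1  (≤ bound)
a_1 = 1: 7/1  (≤ bound)
a_2 = 1: 13/2  (≤ bound)
a_3 = 3: 46/7  (> 6, stop)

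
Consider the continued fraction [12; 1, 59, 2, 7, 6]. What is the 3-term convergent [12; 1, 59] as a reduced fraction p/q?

779/60

Work from the innermost term outward:
Start with 59.
1 + 1/(59/1) = 1 + 1/59 = 60/59
12 + 1/(60/59) = 12 + 59/60 = 779/60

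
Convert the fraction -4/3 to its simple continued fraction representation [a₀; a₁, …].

Run the Euclidean algorithm, recording each quotient:
-4 ÷ 3 → quotient -2, remainder 2
3 ÷ 2 → quotient 1, remainder 1
2 ÷ 1 → quotient 2, remainder 0

[-2; 1, 2]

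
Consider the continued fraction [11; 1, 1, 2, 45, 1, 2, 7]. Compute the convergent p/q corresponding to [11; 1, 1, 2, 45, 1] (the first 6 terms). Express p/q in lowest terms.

2691/232

Start with 1.
45 + 1/(1/1) = 45 + 1/1 = 46/1
2 + 1/(46/1) = 2 + 1/46 = 93/46
1 + 1/(93/46) = 1 + 46/93 = 139/93
1 + 1/(139/93) = 1 + 93/139 = 232/139
11 + 1/(232/139) = 11 + 139/232 = 2691/232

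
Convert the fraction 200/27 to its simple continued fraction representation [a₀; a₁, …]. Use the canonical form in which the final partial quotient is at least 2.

Run the Euclidean algorithm, recording each quotient:
200 = 7·27 + 11, so a_0 = 7
27 = 2·11 + 5, so a_1 = 2
11 = 2·5 + 1, so a_2 = 2
5 = 5·1 + 0, so a_3 = 5

[7; 2, 2, 5]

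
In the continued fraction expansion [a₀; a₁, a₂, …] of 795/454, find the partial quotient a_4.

2

⌊795/454⌋ = 1, remainder 341
⌊454/341⌋ = 1, remainder 113
⌊341/113⌋ = 3, remainder 2
⌊113/2⌋ = 56, remainder 1
⌊2/1⌋ = 2, remainder 0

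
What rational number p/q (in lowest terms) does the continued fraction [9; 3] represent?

28/3

Collapse the nested fraction from the inside out:
Start with 3.
9 + 1/(3/1) = 9 + 1/3 = 28/3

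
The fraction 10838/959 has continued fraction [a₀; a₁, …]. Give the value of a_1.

Repeatedly divide and take the remainder:
⌊10838/959⌋ = 11, remainder 289
⌊959/289⌋ = 3, remainder 92

3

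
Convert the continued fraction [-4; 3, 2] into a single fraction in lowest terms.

Start with 2.
3 + 1/(2/1) = 3 + 1/2 = 7/2
-4 + 1/(7/2) = -4 + 2/7 = -26/7

-26/7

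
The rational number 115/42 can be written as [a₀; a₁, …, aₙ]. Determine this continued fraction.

[2; 1, 2, 1, 4, 2]

Apply division with remainder until the remainder is 0:
115 = 2·42 + 31, so a_0 = 2
42 = 1·31 + 11, so a_1 = 1
31 = 2·11 + 9, so a_2 = 2
11 = 1·9 + 2, so a_3 = 1
9 = 4·2 + 1, so a_4 = 4
2 = 2·1 + 0, so a_5 = 2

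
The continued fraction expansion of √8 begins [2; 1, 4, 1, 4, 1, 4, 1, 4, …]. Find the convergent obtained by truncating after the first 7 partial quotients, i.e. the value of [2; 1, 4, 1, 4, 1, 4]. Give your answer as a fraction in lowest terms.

478/169

Start with 4.
1 + 1/(4/1) = 1 + 1/4 = 5/4
4 + 1/(5/4) = 4 + 4/5 = 24/5
1 + 1/(24/5) = 1 + 5/24 = 29/24
4 + 1/(29/24) = 4 + 24/29 = 140/29
1 + 1/(140/29) = 1 + 29/140 = 169/140
2 + 1/(169/140) = 2 + 140/169 = 478/169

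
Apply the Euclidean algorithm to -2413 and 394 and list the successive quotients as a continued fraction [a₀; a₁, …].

[-7; 1, 7, 24, 2]

Repeatedly divide and take the remainder:
-2413 = -7·394 + 345, so a_0 = -7
394 = 1·345 + 49, so a_1 = 1
345 = 7·49 + 2, so a_2 = 7
49 = 24·2 + 1, so a_3 = 24
2 = 2·1 + 0, so a_4 = 2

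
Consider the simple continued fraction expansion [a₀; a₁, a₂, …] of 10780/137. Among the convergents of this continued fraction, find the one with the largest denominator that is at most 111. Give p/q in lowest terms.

4013/51

List convergents until the denominator exceeds the bound:
a_0 = 78: 78/1  (≤ bound)
a_1 = 1: 79/1  (≤ bound)
a_2 = 2: 236/3  (≤ bound)
a_3 = 5: 1259/16  (≤ bound)
a_4 = 2: 2754/35  (≤ bound)
a_5 = 1: 4013/51  (≤ bound)
a_6 = 2: 10780/137  (> 111, stop)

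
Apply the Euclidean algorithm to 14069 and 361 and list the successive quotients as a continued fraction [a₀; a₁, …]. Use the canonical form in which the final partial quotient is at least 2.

[38; 1, 35, 10]

⌊14069/361⌋ = 38, remainder 351
⌊361/351⌋ = 1, remainder 10
⌊351/10⌋ = 35, remainder 1
⌊10/1⌋ = 10, remainder 0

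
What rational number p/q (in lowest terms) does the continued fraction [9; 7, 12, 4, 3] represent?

a_0 = 9: 9/1
a_1 = 7: 64/7
a_2 = 12: 777/85
a_3 = 4: 3172/347
a_4 = 3: 10293/1126

10293/1126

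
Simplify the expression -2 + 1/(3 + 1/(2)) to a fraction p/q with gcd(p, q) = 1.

-12/7

Start with 2.
3 + 1/(2/1) = 3 + 1/2 = 7/2
-2 + 1/(7/2) = -2 + 2/7 = -12/7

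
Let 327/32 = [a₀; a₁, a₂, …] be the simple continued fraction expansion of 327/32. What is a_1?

327 ÷ 32 → quotient 10, remainder 7
32 ÷ 7 → quotient 4, remainder 4

4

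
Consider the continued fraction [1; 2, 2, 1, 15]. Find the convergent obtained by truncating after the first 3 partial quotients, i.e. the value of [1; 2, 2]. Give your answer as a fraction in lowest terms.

a_0 = 1: 1/1
a_1 = 2: 3/2
a_2 = 2: 7/5

7/5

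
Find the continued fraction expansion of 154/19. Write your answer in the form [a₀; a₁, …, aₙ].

154 ÷ 19 → quotient 8, remainder 2
19 ÷ 2 → quotient 9, remainder 1
2 ÷ 1 → quotient 2, remainder 0

[8; 9, 2]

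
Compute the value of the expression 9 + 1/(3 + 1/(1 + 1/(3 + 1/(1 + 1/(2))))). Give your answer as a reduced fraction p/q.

491/53

a_0 = 9: 9/1
a_1 = 3: 28/3
a_2 = 1: 37/4
a_3 = 3: 139/15
a_4 = 1: 176/19
a_5 = 2: 491/53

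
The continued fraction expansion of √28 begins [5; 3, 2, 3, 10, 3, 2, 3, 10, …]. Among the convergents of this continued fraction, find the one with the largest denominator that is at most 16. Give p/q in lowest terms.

List convergents until the denominator exceeds the bound:
a_0 = 5: 5/1  (≤ bound)
a_1 = 3: 16/3  (≤ bound)
a_2 = 2: 37/7  (≤ bound)
a_3 = 3: 127/24  (> 16, stop)

37/7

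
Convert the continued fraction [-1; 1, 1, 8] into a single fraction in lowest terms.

-8/17

Start with 8.
1 + 1/(8/1) = 1 + 1/8 = 9/8
1 + 1/(9/8) = 1 + 8/9 = 17/9
-1 + 1/(17/9) = -1 + 9/17 = -8/17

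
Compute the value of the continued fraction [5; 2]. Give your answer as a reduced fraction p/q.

a_0 = 5: 5/1
a_1 = 2: 11/2

11/2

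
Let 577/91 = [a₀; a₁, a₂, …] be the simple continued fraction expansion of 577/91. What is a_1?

2

577 = 6·91 + 31, so a_0 = 6
91 = 2·31 + 29, so a_1 = 2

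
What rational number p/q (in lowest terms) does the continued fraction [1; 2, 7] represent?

Start with 7.
2 + 1/(7/1) = 2 + 1/7 = 15/7
1 + 1/(15/7) = 1 + 7/15 = 22/15

22/15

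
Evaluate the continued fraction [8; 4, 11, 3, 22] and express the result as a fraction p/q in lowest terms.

a_0 = 8: 8/1
a_1 = 4: 33/4
a_2 = 11: 371/45
a_3 = 3: 1146/139
a_4 = 22: 25583/3103

25583/3103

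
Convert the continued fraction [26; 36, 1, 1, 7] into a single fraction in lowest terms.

14263/548

Start with 7.
1 + 1/(7/1) = 1 + 1/7 = 8/7
1 + 1/(8/7) = 1 + 7/8 = 15/8
36 + 1/(15/8) = 36 + 8/15 = 548/15
26 + 1/(548/15) = 26 + 15/548 = 14263/548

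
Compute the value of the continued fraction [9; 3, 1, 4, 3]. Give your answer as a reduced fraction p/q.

Build up convergents one term at a time:
a_0 = 9: 9/1
a_1 = 3: 28/3
a_2 = 1: 37/4
a_3 = 4: 176/19
a_4 = 3: 565/61

565/61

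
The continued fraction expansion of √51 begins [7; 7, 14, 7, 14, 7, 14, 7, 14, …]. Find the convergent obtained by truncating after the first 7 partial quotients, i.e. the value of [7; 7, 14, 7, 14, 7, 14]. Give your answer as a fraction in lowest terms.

7068593/989801

Collapse the nested fraction from the inside out:
Start with 14.
7 + 1/(14/1) = 7 + 1/14 = 99/14
14 + 1/(99/14) = 14 + 14/99 = 1400/99
7 + 1/(1400/99) = 7 + 99/1400 = 9899/1400
14 + 1/(9899/1400) = 14 + 1400/9899 = 139986/9899
7 + 1/(139986/9899) = 7 + 9899/139986 = 989801/139986
7 + 1/(989801/139986) = 7 + 139986/989801 = 7068593/989801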